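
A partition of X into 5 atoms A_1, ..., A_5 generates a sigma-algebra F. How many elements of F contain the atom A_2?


Each element of F is a union of some subset S of the 5 atoms.
The element contains A_2 iff A_2 is in S.
So we count subsets S of {A_1,...,A_5} with A_2 in S: choose freely among the other 4 atoms.
Count = 2^(5-1) = 2^4 = 16.


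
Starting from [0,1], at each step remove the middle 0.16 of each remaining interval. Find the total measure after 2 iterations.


Step 1: At each step, fraction remaining = 1 - 0.16 = 0.84
Step 2: After 2 steps, measure = (0.84)^2
Step 3: Computing the power step by step:
  After step 1: 0.84
  After step 2: 0.7056
Result = 0.7056


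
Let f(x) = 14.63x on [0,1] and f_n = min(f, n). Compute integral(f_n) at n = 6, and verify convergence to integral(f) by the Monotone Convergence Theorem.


f(x) = 14.63x on [0,1]; f_n(x) = min(14.63x, n). At n = 6:
Step 1: f(x) reaches 6 at x = 6/14.63 = 0.410116
Step 2: integral(f_6) = integral(14.63x, 0, 0.410116) + integral(6, 0.410116, 1)
       = 14.63*0.410116^2/2 + 6*(1 - 0.410116)
       = 1.230349 + 3.539303
       = 4.769651
Step 3: As n -> infinity, f_n increases to f, so by MCT integral(f_n) -> integral(f) = 14.63/2 = 7.315.
Convergence: integral(f_6) = 4.769651 -> 7.315 as n -> infinity


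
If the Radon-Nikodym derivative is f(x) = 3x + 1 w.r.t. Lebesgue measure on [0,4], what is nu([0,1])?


nu(A) = integral_A (dnu/dmu) dmu = integral_0^1 (3x + 1) dx
Step 1: Antiderivative F(x) = (3/2)x^2 + 1x
Step 2: F(1) = (3/2)*1^2 + 1*1 = 1.5 + 1 = 2.5
Step 3: F(0) = (3/2)*0^2 + 1*0 = 0.0 + 0 = 0.0
Step 4: nu([0,1]) = F(1) - F(0) = 2.5 - 0.0 = 2.5


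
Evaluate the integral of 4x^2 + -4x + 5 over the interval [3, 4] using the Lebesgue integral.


The Lebesgue integral of a Riemann-integrable function agrees with the Riemann integral.
Antiderivative F(x) = (4/3)x^3 + (-4/2)x^2 + 5x
F(4) = (4/3)*4^3 + (-4/2)*4^2 + 5*4
     = (4/3)*64 + (-4/2)*16 + 5*4
     = 85.333333 + -32 + 20
     = 73.333333
F(3) = 33
Integral = F(4) - F(3) = 73.333333 - 33 = 40.333333


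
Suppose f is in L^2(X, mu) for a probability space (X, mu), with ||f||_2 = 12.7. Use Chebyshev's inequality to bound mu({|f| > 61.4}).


Chebyshev/Markov inequality: mu(|f| > eps) <= (||f||_p / eps)^p
Step 1: ||f||_2 / eps = 12.7 / 61.4 = 0.20684
Step 2: Raise to power p = 2:
  (0.20684)^2 = 0.042783
Step 3: Therefore mu(|f| > 61.4) <= 0.042783


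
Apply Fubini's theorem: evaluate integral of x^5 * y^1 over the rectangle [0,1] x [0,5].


By Fubini's theorem, the double integral factors as a product of single integrals:
Step 1: integral_0^1 x^5 dx = [x^6/6] from 0 to 1
     = 1^6/6 = 0.166667
Step 2: integral_0^5 y^1 dy = [y^2/2] from 0 to 5
     = 5^2/2 = 12.5
Step 3: Double integral = 0.166667 * 12.5 = 2.083333


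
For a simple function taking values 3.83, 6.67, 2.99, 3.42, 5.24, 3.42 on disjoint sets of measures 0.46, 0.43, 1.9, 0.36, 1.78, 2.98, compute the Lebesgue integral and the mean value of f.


Step 1: Integral = sum(value_i * measure_i)
= 3.83*0.46 + 6.67*0.43 + 2.99*1.9 + 3.42*0.36 + 5.24*1.78 + 3.42*2.98
= 1.7618 + 2.8681 + 5.681 + 1.2312 + 9.3272 + 10.1916
= 31.0609
Step 2: Total measure of domain = 0.46 + 0.43 + 1.9 + 0.36 + 1.78 + 2.98 = 7.91
Step 3: Average value = 31.0609 / 7.91 = 3.926789


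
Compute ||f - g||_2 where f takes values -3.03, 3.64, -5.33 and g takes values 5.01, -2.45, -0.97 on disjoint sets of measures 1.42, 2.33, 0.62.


Step 1: Compute differences f_i - g_i:
  -3.03 - 5.01 = -8.04
  3.64 - -2.45 = 6.09
  -5.33 - -0.97 = -4.36
Step 2: Compute |diff|^2 * measure for each set:
  |-8.04|^2 * 1.42 = 64.6416 * 1.42 = 91.791072
  |6.09|^2 * 2.33 = 37.0881 * 2.33 = 86.415273
  |-4.36|^2 * 0.62 = 19.0096 * 0.62 = 11.785952
Step 3: Sum = 189.992297
Step 4: ||f-g||_2 = (189.992297)^(1/2) = 13.783769


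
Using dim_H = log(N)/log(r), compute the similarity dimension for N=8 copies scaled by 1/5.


For a self-similar set with N copies scaled by 1/r:
dim_H = log(N)/log(r) = log(8)/log(5)
= 2.079442/1.609438
= 1.29203


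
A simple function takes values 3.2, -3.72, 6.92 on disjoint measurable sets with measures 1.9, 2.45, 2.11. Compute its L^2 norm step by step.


Step 1: Compute |f_i|^2 for each value:
  |3.2|^2 = 10.24
  |-3.72|^2 = 13.8384
  |6.92|^2 = 47.8864
Step 2: Multiply by measures and sum:
  10.24 * 1.9 = 19.456
  13.8384 * 2.45 = 33.90408
  47.8864 * 2.11 = 101.040304
Sum = 19.456 + 33.90408 + 101.040304 = 154.400384
Step 3: Take the p-th root:
||f||_2 = (154.400384)^(1/2) = 12.425795


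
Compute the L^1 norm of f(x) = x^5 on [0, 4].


Step 1: ||f||_1 = (integral_0^4 |x^5|^1 dx)^(1/1)
     = (integral_0^4 x^5 dx)^(1/1)
Step 2: integral_0^4 x^5 dx = [x^6/(6)] from 0 to 4 = 4^6/6
     = 4096/6 = 682.666667
Step 3: ||f||_1 = (682.666667)^(1/1) = 682.666667


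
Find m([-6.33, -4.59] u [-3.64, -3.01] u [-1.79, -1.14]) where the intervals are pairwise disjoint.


For pairwise disjoint intervals, m(union) = sum of lengths.
= (-4.59 - -6.33) + (-3.01 - -3.64) + (-1.14 - -1.79)
= 1.74 + 0.63 + 0.65
= 3.02


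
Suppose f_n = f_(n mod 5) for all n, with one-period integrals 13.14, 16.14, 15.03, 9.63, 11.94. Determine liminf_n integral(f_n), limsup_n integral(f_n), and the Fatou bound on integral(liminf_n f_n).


The sequence (integral(f_n)) is periodic with period 5, repeating the values 13.14, 16.14, 15.03, 9.63, 11.94 indefinitely.
Step 1: For a periodic sequence, every tail (a_m, a_(m+1), ...) contains all 5 period values infinitely often.
Step 2: Hence inf of every tail = min of the period values = min(13.14, 16.14, 15.03, 9.63, 11.94) = 9.63.
        liminf_n integral(f_n) = sup over m of (inf of tail from m) = 9.63.
Step 3: Similarly sup of every tail = max of the period values = 16.14.
        limsup_n integral(f_n) = 16.14.
Step 4: Fatou's lemma: integral(liminf_n f_n) <= liminf_n integral(f_n) = 9.63.
        So the integral of the pointwise liminf is at most 9.63.


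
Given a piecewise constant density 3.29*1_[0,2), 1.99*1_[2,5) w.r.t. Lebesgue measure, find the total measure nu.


Integrate each piece of the Radon-Nikodym derivative:
Step 1: integral_0^2 3.29 dx = 3.29*(2-0) = 3.29*2 = 6.58
Step 2: integral_2^5 1.99 dx = 1.99*(5-2) = 1.99*3 = 5.97
Total: 6.58 + 5.97 = 12.55


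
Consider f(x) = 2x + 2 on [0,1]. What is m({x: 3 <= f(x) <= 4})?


f^(-1)([3, 4]) = {x : 3 <= 2x + 2 <= 4}
Solving: (3 - 2)/2 <= x <= (4 - 2)/2
= [0.5, 1]
Intersecting with [0,1]: [0.5, 1]
Measure = 1 - 0.5 = 0.5


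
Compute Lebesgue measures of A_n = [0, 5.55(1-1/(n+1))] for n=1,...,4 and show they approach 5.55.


By continuity of measure from below: if A_n increases to A, then m(A_n) -> m(A).
Here A = [0, 5.55], so m(A) = 5.55
Step 1: a_1 = 5.55*(1 - 1/2) = 2.775, m(A_1) = 2.775
Step 2: a_2 = 5.55*(1 - 1/3) = 3.7, m(A_2) = 3.7
Step 3: a_3 = 5.55*(1 - 1/4) = 4.1625, m(A_3) = 4.1625
Step 4: a_4 = 5.55*(1 - 1/5) = 4.44, m(A_4) = 4.44
Limit: m(A_n) -> m([0,5.55]) = 5.55


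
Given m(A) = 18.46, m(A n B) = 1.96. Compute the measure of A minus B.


m(A \ B) = m(A) - m(A n B)
= 18.46 - 1.96
= 16.5


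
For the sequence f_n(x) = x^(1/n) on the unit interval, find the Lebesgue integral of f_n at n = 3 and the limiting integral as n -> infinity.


At n = 3: f_3(x) = x^(1/3).
Step 1: integral(x^(1/3), 0, 1) = [x^(1/3+1) / (1/3+1)] from 0 to 1
     = 1 / (1/3 + 1) = 1 / ((3+1)/3) = 3/(3+1)
     = 3/4 = 0.75
Step 2: As n -> infinity, f_n(x) = x^(1/n) -> 1 for x in (0,1], and f_n is increasing in n.
By MCT, lim_n integral(f_n) = integral(lim_n f_n) = integral(1, 0, 1) = 1.
Step 3: Verify convergence: 3/4 = 0.75 -> 1


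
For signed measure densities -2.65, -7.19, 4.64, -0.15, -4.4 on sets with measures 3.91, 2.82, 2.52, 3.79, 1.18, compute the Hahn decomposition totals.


Step 1: Compute signed measure on each set:
  Set 1: -2.65 * 3.91 = -10.3615
  Set 2: -7.19 * 2.82 = -20.2758
  Set 3: 4.64 * 2.52 = 11.6928
  Set 4: -0.15 * 3.79 = -0.5685
  Set 5: -4.4 * 1.18 = -5.192
Step 2: Total signed measure = (-10.3615) + (-20.2758) + (11.6928) + (-0.5685) + (-5.192)
     = -24.705
Step 3: Positive part mu+(X) = sum of positive contributions = 11.6928
Step 4: Negative part mu-(X) = |sum of negative contributions| = 36.3978


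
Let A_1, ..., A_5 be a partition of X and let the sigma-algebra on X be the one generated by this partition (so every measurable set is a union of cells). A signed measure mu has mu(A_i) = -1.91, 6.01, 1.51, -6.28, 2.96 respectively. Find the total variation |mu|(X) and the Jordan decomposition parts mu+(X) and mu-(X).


Step 1: Every measurable set is a union of atoms (the cells / points), so a Hahn decomposition is
  obtained by grouping atoms by sign: P = union of atoms with mu > 0, N = union of the remaining atoms.
  Atoms in P (indices): 2, 3, 5;  atoms in N (indices): 1, 4
  Positive values: 6.01, 1.51, 2.96
  Negative values: -1.91, -6.28
Step 2: mu+(X) = mu(P) = sum of positive atom values = 10.48
Step 3: mu-(X) = -mu(N) = sum of |negative atom values| = 8.19
Step 4: |mu|(X) = mu+(X) + mu-(X) = 10.48 + 8.19 = 18.67


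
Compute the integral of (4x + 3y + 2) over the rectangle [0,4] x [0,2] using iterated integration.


By Fubini, integrate in x first, then y.
Step 1: Fix y, integrate over x in [0,4]:
  integral(4x + 3y + 2, x=0..4)
  = 4*(4^2 - 0^2)/2 + (3y + 2)*(4 - 0)
  = 32 + (3y + 2)*4
  = 32 + 12y + 8
  = 40 + 12y
Step 2: Integrate over y in [0,2]:
  integral(40 + 12y, y=0..2)
  = 40*2 + 12*(2^2 - 0^2)/2
  = 80 + 24
  = 104


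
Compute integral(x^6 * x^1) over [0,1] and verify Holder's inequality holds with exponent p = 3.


Step 1: Exact integral of f*g = integral(x^7, 0, 1) = 1/8
     = 0.125
Step 2: Holder bound with p=3, q=1.5:
  ||f||_p = (integral x^18 dx)^(1/3) = (1/19)^(1/3) = 0.374756
  ||g||_q = (integral x^1.5 dx)^(1/1.5) = (1/2.5)^(1/1.5) = 0.542884
Step 3: Holder bound = ||f||_p * ||g||_q = 0.374756 * 0.542884 = 0.203449
Verification: 0.125 <= 0.203449 (Holder holds)


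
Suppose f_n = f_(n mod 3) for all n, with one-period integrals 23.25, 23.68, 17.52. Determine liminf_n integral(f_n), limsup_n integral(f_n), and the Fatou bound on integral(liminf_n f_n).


The sequence (integral(f_n)) is periodic with period 3, repeating the values 23.25, 23.68, 17.52 indefinitely.
Step 1: For a periodic sequence, every tail (a_m, a_(m+1), ...) contains all 3 period values infinitely often.
Step 2: Hence inf of every tail = min of the period values = min(23.25, 23.68, 17.52) = 17.52.
        liminf_n integral(f_n) = sup over m of (inf of tail from m) = 17.52.
Step 3: Similarly sup of every tail = max of the period values = 23.68.
        limsup_n integral(f_n) = 23.68.
Step 4: Fatou's lemma: integral(liminf_n f_n) <= liminf_n integral(f_n) = 17.52.
        So the integral of the pointwise liminf is at most 17.52.


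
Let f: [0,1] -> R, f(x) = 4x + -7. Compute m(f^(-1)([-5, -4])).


f^(-1)([-5, -4]) = {x : -5 <= 4x + -7 <= -4}
Solving: (-5 - -7)/4 <= x <= (-4 - -7)/4
= [0.5, 0.75]
Intersecting with [0,1]: [0.5, 0.75]
Measure = 0.75 - 0.5 = 0.25


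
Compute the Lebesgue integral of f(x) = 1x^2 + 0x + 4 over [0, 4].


The Lebesgue integral of a Riemann-integrable function agrees with the Riemann integral.
Antiderivative F(x) = (1/3)x^3 + (0/2)x^2 + 4x
F(4) = (1/3)*4^3 + (0/2)*4^2 + 4*4
     = (1/3)*64 + (0/2)*16 + 4*4
     = 21.333333 + 0.0 + 16
     = 37.333333
F(0) = 0.0
Integral = F(4) - F(0) = 37.333333 - 0.0 = 37.333333


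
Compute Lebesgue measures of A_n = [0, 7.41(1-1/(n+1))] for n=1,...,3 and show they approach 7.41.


By continuity of measure from below: if A_n increases to A, then m(A_n) -> m(A).
Here A = [0, 7.41], so m(A) = 7.41
Step 1: a_1 = 7.41*(1 - 1/2) = 3.705, m(A_1) = 3.705
Step 2: a_2 = 7.41*(1 - 1/3) = 4.94, m(A_2) = 4.94
Step 3: a_3 = 7.41*(1 - 1/4) = 5.5575, m(A_3) = 5.5575
Limit: m(A_n) -> m([0,7.41]) = 7.41


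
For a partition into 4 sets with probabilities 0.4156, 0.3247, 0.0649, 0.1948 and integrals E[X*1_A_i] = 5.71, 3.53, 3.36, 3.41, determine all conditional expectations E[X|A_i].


For each cell A_i: E[X|A_i] = E[X*1_A_i] / P(A_i)
Step 1: E[X|A_1] = 5.71 / 0.4156 = 13.739172
Step 2: E[X|A_2] = 3.53 / 0.3247 = 10.871574
Step 3: E[X|A_3] = 3.36 / 0.0649 = 51.771957
Step 4: E[X|A_4] = 3.41 / 0.1948 = 17.505133
Verification: E[X] = sum E[X*1_A_i] = 5.71 + 3.53 + 3.36 + 3.41 = 16.01


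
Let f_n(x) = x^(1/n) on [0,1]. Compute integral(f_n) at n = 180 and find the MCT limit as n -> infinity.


At n = 180: f_180(x) = x^(1/180).
Step 1: integral(x^(1/180), 0, 1) = [x^(1/180+1) / (1/180+1)] from 0 to 1
     = 1 / (1/180 + 1) = 1 / ((180+1)/180) = 180/(180+1)
     = 180/181 = 0.994475
Step 2: As n -> infinity, f_n(x) = x^(1/n) -> 1 for x in (0,1], and f_n is increasing in n.
By MCT, lim_n integral(f_n) = integral(lim_n f_n) = integral(1, 0, 1) = 1.
Step 3: Verify convergence: 180/181 = 0.994475 -> 1


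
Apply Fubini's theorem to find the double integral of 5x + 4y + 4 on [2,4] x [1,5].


By Fubini, integrate in x first, then y.
Step 1: Fix y, integrate over x in [2,4]:
  integral(5x + 4y + 4, x=2..4)
  = 5*(4^2 - 2^2)/2 + (4y + 4)*(4 - 2)
  = 30 + (4y + 4)*2
  = 30 + 8y + 8
  = 38 + 8y
Step 2: Integrate over y in [1,5]:
  integral(38 + 8y, y=1..5)
  = 38*4 + 8*(5^2 - 1^2)/2
  = 152 + 96
  = 248


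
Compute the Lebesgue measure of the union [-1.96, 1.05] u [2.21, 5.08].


For pairwise disjoint intervals, m(union) = sum of lengths.
= (1.05 - -1.96) + (5.08 - 2.21)
= 3.01 + 2.87
= 5.88


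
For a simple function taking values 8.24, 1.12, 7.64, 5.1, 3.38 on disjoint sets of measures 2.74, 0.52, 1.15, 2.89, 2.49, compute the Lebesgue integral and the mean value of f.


Step 1: Integral = sum(value_i * measure_i)
= 8.24*2.74 + 1.12*0.52 + 7.64*1.15 + 5.1*2.89 + 3.38*2.49
= 22.5776 + 0.5824 + 8.786 + 14.739 + 8.4162
= 55.1012
Step 2: Total measure of domain = 2.74 + 0.52 + 1.15 + 2.89 + 2.49 = 9.79
Step 3: Average value = 55.1012 / 9.79 = 5.628315


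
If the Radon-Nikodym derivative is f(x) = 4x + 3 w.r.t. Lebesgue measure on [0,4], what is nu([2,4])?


nu(A) = integral_A (dnu/dmu) dmu = integral_2^4 (4x + 3) dx
Step 1: Antiderivative F(x) = (4/2)x^2 + 3x
Step 2: F(4) = (4/2)*4^2 + 3*4 = 32 + 12 = 44
Step 3: F(2) = (4/2)*2^2 + 3*2 = 8 + 6 = 14
Step 4: nu([2,4]) = F(4) - F(2) = 44 - 14 = 30


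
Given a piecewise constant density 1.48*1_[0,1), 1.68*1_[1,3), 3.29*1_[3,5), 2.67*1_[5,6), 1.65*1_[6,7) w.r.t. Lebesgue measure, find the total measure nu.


Integrate each piece of the Radon-Nikodym derivative:
Step 1: integral_0^1 1.48 dx = 1.48*(1-0) = 1.48*1 = 1.48
Step 2: integral_1^3 1.68 dx = 1.68*(3-1) = 1.68*2 = 3.36
Step 3: integral_3^5 3.29 dx = 3.29*(5-3) = 3.29*2 = 6.58
Step 4: integral_5^6 2.67 dx = 2.67*(6-5) = 2.67*1 = 2.67
Step 5: integral_6^7 1.65 dx = 1.65*(7-6) = 1.65*1 = 1.65
Total: 1.48 + 3.36 + 6.58 + 2.67 + 1.65 = 15.74


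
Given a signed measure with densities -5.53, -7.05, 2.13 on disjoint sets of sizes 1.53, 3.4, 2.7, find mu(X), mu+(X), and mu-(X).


Step 1: Compute signed measure on each set:
  Set 1: -5.53 * 1.53 = -8.4609
  Set 2: -7.05 * 3.4 = -23.97
  Set 3: 2.13 * 2.7 = 5.751
Step 2: Total signed measure = (-8.4609) + (-23.97) + (5.751)
     = -26.6799
Step 3: Positive part mu+(X) = sum of positive contributions = 5.751
Step 4: Negative part mu-(X) = |sum of negative contributions| = 32.4309


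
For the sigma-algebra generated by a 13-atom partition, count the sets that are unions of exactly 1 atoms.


Each element of F is a union of some subset of the 13 atoms.
Elements that are unions of exactly 1 atoms correspond to 1-element subsets of the 13 atoms.
Count = C(13, 1) = 13! / (1! * 12!) = 13.


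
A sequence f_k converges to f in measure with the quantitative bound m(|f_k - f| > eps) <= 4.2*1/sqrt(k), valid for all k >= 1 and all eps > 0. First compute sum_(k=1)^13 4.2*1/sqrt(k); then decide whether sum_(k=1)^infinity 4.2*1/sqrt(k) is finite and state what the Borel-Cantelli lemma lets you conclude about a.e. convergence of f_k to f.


Step 1: List the terms 4.2*1/sqrt(k) for k = 1 to 13:
  k=1: 4.2
  k=2: 2.969848
  k=3: 2.424871
  k=4: 2.1
  k=5: 1.878297
  k=6: 1.714643
  k=7: 1.587451
  k=8: 1.484924
  k=9: 1.4
  k=10: 1.328157
  k=11: 1.266348
  k=12: 1.212436
  k=13: 1.16487
Step 2: Partial sum = 4.2 + 2.969848 + 2.424871 + 2.1 + 1.878297 + 1.714643 + 1.587451 + 1.484924 + 1.4 + 1.328157 + 1.266348 + 1.212436 + 1.16487
     = 24.731845
Step 3: The full series sum_(k>=1) 4.2*1/sqrt(k) diverges (p-series with p = 1/2 <= 1; a nonzero constant multiple of a divergent series diverges).
Step 4: The (first) Borel-Cantelli lemma requires a summable sequence of measures, so it does not apply here;
        from this bound alone no conclusion about a.e. convergence can be drawn (convergence in measure still
        gives an a.e.-convergent subsequence, but not a.e. convergence of the whole sequence).
Conclusion: series diverges; Borel-Cantelli is inconclusive about a.e. convergence of f_k.


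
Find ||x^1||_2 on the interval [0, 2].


Step 1: ||f||_2 = (integral_0^2 |x^1|^2 dx)^(1/2)
     = (integral_0^2 x^2 dx)^(1/2)
Step 2: integral_0^2 x^2 dx = [x^3/(3)] from 0 to 2 = 2^3/3
     = 8/3 = 2.666667
Step 3: ||f||_2 = (2.666667)^(1/2) = 1.632993


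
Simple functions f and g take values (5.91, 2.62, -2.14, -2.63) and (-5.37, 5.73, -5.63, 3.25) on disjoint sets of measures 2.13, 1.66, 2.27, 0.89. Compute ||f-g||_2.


Step 1: Compute differences f_i - g_i:
  5.91 - -5.37 = 11.28
  2.62 - 5.73 = -3.11
  -2.14 - -5.63 = 3.49
  -2.63 - 3.25 = -5.88
Step 2: Compute |diff|^2 * measure for each set:
  |11.28|^2 * 2.13 = 127.2384 * 2.13 = 271.017792
  |-3.11|^2 * 1.66 = 9.6721 * 1.66 = 16.055686
  |3.49|^2 * 2.27 = 12.1801 * 2.27 = 27.648827
  |-5.88|^2 * 0.89 = 34.5744 * 0.89 = 30.771216
Step 3: Sum = 345.493521
Step 4: ||f-g||_2 = (345.493521)^(1/2) = 18.587456


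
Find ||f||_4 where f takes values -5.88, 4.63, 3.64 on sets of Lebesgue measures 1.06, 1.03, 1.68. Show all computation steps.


Step 1: Compute |f_i|^4 for each value:
  |-5.88|^4 = 1195.389135
  |4.63|^4 = 459.540682
  |3.64|^4 = 175.5519
Step 2: Multiply by measures and sum:
  1195.389135 * 1.06 = 1267.112483
  459.540682 * 1.03 = 473.326902
  175.5519 * 1.68 = 294.927192
Sum = 1267.112483 + 473.326902 + 294.927192 = 2035.366578
Step 3: Take the p-th root:
||f||_4 = (2035.366578)^(1/4) = 6.716773


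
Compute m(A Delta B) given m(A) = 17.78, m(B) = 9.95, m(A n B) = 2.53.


m(A Delta B) = m(A) + m(B) - 2*m(A n B)
= 17.78 + 9.95 - 2*2.53
= 17.78 + 9.95 - 5.06
= 22.67


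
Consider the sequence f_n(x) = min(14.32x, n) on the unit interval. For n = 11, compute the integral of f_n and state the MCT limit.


f(x) = 14.32x on [0,1]; f_n(x) = min(14.32x, n). At n = 11:
Step 1: f(x) reaches 11 at x = 11/14.32 = 0.768156
Step 2: integral(f_11) = integral(14.32x, 0, 0.768156) + integral(11, 0.768156, 1)
       = 14.32*0.768156^2/2 + 11*(1 - 0.768156)
       = 4.22486 + 2.550279
       = 6.77514
Step 3: As n -> infinity, f_n increases to f, so by MCT integral(f_n) -> integral(f) = 14.32/2 = 7.16.
Convergence: integral(f_11) = 6.77514 -> 7.16 as n -> infinity


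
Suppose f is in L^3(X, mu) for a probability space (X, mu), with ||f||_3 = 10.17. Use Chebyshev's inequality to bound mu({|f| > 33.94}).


Chebyshev/Markov inequality: mu(|f| > eps) <= (||f||_p / eps)^p
Step 1: ||f||_3 / eps = 10.17 / 33.94 = 0.299646
Step 2: Raise to power p = 3:
  (0.299646)^3 = 0.026905
Step 3: Therefore mu(|f| > 33.94) <= 0.026905


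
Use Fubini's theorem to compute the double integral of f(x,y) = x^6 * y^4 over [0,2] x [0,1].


By Fubini's theorem, the double integral factors as a product of single integrals:
Step 1: integral_0^2 x^6 dx = [x^7/7] from 0 to 2
     = 2^7/7 = 18.285714
Step 2: integral_0^1 y^4 dy = [y^5/5] from 0 to 1
     = 1^5/5 = 0.2
Step 3: Double integral = 18.285714 * 0.2 = 3.657143


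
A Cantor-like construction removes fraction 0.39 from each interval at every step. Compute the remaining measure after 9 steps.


Step 1: At each step, fraction remaining = 1 - 0.39 = 0.61
Step 2: After 9 steps, measure = (0.61)^9
Result = 0.011694


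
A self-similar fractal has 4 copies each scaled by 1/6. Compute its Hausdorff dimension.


For a self-similar set with N copies scaled by 1/r:
dim_H = log(N)/log(r) = log(4)/log(6)
= 1.386294/1.791759
= 0.773706


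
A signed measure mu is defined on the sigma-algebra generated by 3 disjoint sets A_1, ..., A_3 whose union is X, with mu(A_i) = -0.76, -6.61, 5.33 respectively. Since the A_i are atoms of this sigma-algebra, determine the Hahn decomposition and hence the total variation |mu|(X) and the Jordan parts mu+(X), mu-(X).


Step 1: Every measurable set is a union of atoms (the cells / points), so a Hahn decomposition is
  obtained by grouping atoms by sign: P = union of atoms with mu > 0, N = union of the remaining atoms.
  Atoms in P (indices): 3;  atoms in N (indices): 1, 2
  Positive values: 5.33
  Negative values: -0.76, -6.61
Step 2: mu+(X) = mu(P) = sum of positive atom values = 5.33
Step 3: mu-(X) = -mu(N) = sum of |negative atom values| = 7.37
Step 4: |mu|(X) = mu+(X) + mu-(X) = 5.33 + 7.37 = 12.7


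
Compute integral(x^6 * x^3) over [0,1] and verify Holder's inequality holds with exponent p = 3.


Step 1: Exact integral of f*g = integral(x^9, 0, 1) = 1/10
     = 0.1
Step 2: Holder bound with p=3, q=1.5:
  ||f||_p = (integral x^18 dx)^(1/3) = (1/19)^(1/3) = 0.374756
  ||g||_q = (integral x^4.5 dx)^(1/1.5) = (1/5.5)^(1/1.5) = 0.320941
Step 3: Holder bound = ||f||_p * ||g||_q = 0.374756 * 0.320941 = 0.120275
Verification: 0.1 <= 0.120275 (Holder holds)


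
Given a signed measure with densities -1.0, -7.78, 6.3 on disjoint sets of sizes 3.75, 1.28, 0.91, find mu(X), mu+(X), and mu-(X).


Step 1: Compute signed measure on each set:
  Set 1: -1.0 * 3.75 = -3.75
  Set 2: -7.78 * 1.28 = -9.9584
  Set 3: 6.3 * 0.91 = 5.733
Step 2: Total signed measure = (-3.75) + (-9.9584) + (5.733)
     = -7.9754
Step 3: Positive part mu+(X) = sum of positive contributions = 5.733
Step 4: Negative part mu-(X) = |sum of negative contributions| = 13.7084


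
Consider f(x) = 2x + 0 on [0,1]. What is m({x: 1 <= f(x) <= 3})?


f^(-1)([1, 3]) = {x : 1 <= 2x + 0 <= 3}
Solving: (1 - 0)/2 <= x <= (3 - 0)/2
= [0.5, 1.5]
Intersecting with [0,1]: [0.5, 1]
Measure = 1 - 0.5 = 0.5


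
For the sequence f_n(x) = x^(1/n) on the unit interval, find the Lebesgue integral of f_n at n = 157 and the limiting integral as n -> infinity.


At n = 157: f_157(x) = x^(1/157).
Step 1: integral(x^(1/157), 0, 1) = [x^(1/157+1) / (1/157+1)] from 0 to 1
     = 1 / (1/157 + 1) = 1 / ((157+1)/157) = 157/(157+1)
     = 157/158 = 0.993671
Step 2: As n -> infinity, f_n(x) = x^(1/n) -> 1 for x in (0,1], and f_n is increasing in n.
By MCT, lim_n integral(f_n) = integral(lim_n f_n) = integral(1, 0, 1) = 1.
Step 3: Verify convergence: 157/158 = 0.993671 -> 1


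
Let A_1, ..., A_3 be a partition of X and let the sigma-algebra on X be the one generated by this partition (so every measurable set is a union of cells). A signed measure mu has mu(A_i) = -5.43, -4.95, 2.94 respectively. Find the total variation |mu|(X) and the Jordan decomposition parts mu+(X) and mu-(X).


Step 1: Every measurable set is a union of atoms (the cells / points), so a Hahn decomposition is
  obtained by grouping atoms by sign: P = union of atoms with mu > 0, N = union of the remaining atoms.
  Atoms in P (indices): 3;  atoms in N (indices): 1, 2
  Positive values: 2.94
  Negative values: -5.43, -4.95
Step 2: mu+(X) = mu(P) = sum of positive atom values = 2.94
Step 3: mu-(X) = -mu(N) = sum of |negative atom values| = 10.38
Step 4: |mu|(X) = mu+(X) + mu-(X) = 2.94 + 10.38 = 13.32


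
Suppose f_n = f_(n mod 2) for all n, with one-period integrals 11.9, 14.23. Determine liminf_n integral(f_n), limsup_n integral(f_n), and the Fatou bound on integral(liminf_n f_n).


The sequence (integral(f_n)) is periodic with period 2, repeating the values 11.9, 14.23 indefinitely.
Step 1: For a periodic sequence, every tail (a_m, a_(m+1), ...) contains all 2 period values infinitely often.
Step 2: Hence inf of every tail = min of the period values = min(11.9, 14.23) = 11.9.
        liminf_n integral(f_n) = sup over m of (inf of tail from m) = 11.9.
Step 3: Similarly sup of every tail = max of the period values = 14.23.
        limsup_n integral(f_n) = 14.23.
Step 4: Fatou's lemma: integral(liminf_n f_n) <= liminf_n integral(f_n) = 11.9.
        So the integral of the pointwise liminf is at most 11.9.


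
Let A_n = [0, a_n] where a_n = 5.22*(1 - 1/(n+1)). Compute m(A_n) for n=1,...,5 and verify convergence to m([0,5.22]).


By continuity of measure from below: if A_n increases to A, then m(A_n) -> m(A).
Here A = [0, 5.22], so m(A) = 5.22
Step 1: a_1 = 5.22*(1 - 1/2) = 2.61, m(A_1) = 2.61
Step 2: a_2 = 5.22*(1 - 1/3) = 3.48, m(A_2) = 3.48
Step 3: a_3 = 5.22*(1 - 1/4) = 3.915, m(A_3) = 3.915
Step 4: a_4 = 5.22*(1 - 1/5) = 4.176, m(A_4) = 4.176
Step 5: a_5 = 5.22*(1 - 1/6) = 4.35, m(A_5) = 4.35
Limit: m(A_n) -> m([0,5.22]) = 5.22


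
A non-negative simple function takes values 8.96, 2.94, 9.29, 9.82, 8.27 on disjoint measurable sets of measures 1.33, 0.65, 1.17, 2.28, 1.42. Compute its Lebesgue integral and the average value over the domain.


Step 1: Integral = sum(value_i * measure_i)
= 8.96*1.33 + 2.94*0.65 + 9.29*1.17 + 9.82*2.28 + 8.27*1.42
= 11.9168 + 1.911 + 10.8693 + 22.3896 + 11.7434
= 58.8301
Step 2: Total measure of domain = 1.33 + 0.65 + 1.17 + 2.28 + 1.42 = 6.85
Step 3: Average value = 58.8301 / 6.85 = 8.588336


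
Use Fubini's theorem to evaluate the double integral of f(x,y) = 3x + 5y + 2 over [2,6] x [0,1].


By Fubini, integrate in x first, then y.
Step 1: Fix y, integrate over x in [2,6]:
  integral(3x + 5y + 2, x=2..6)
  = 3*(6^2 - 2^2)/2 + (5y + 2)*(6 - 2)
  = 48 + (5y + 2)*4
  = 48 + 20y + 8
  = 56 + 20y
Step 2: Integrate over y in [0,1]:
  integral(56 + 20y, y=0..1)
  = 56*1 + 20*(1^2 - 0^2)/2
  = 56 + 10
  = 66


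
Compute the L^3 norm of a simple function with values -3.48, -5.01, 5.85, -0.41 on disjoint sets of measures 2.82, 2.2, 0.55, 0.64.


Step 1: Compute |f_i|^3 for each value:
  |-3.48|^3 = 42.144192
  |-5.01|^3 = 125.751501
  |5.85|^3 = 200.201625
  |-0.41|^3 = 0.068921
Step 2: Multiply by measures and sum:
  42.144192 * 2.82 = 118.846621
  125.751501 * 2.2 = 276.653302
  200.201625 * 0.55 = 110.110894
  0.068921 * 0.64 = 0.044109
Sum = 118.846621 + 276.653302 + 110.110894 + 0.044109 = 505.654927
Step 3: Take the p-th root:
||f||_3 = (505.654927)^(1/3) = 7.966815


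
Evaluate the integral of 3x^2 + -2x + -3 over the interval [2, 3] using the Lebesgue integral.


The Lebesgue integral of a Riemann-integrable function agrees with the Riemann integral.
Antiderivative F(x) = (3/3)x^3 + (-2/2)x^2 + -3x
F(3) = (3/3)*3^3 + (-2/2)*3^2 + -3*3
     = (3/3)*27 + (-2/2)*9 + -3*3
     = 27 + -9 + -9
     = 9
F(2) = -2
Integral = F(3) - F(2) = 9 - -2 = 11


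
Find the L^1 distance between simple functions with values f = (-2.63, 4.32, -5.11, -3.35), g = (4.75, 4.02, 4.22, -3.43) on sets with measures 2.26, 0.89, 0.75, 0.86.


Step 1: Compute differences f_i - g_i:
  -2.63 - 4.75 = -7.38
  4.32 - 4.02 = 0.3
  -5.11 - 4.22 = -9.33
  -3.35 - -3.43 = 0.08
Step 2: Compute |diff|^1 * measure for each set:
  |-7.38|^1 * 2.26 = 7.38 * 2.26 = 16.6788
  |0.3|^1 * 0.89 = 0.3 * 0.89 = 0.267
  |-9.33|^1 * 0.75 = 9.33 * 0.75 = 6.9975
  |0.08|^1 * 0.86 = 0.08 * 0.86 = 0.0688
Step 3: Sum = 24.0121
Step 4: ||f-g||_1 = (24.0121)^(1/1) = 24.0121


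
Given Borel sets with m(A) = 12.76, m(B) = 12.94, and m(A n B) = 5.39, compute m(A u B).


By inclusion-exclusion: m(A u B) = m(A) + m(B) - m(A n B)
= 12.76 + 12.94 - 5.39
= 20.31


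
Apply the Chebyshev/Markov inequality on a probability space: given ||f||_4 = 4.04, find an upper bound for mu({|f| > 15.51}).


Chebyshev/Markov inequality: mu(|f| > eps) <= (||f||_p / eps)^p
Step 1: ||f||_4 / eps = 4.04 / 15.51 = 0.260477
Step 2: Raise to power p = 4:
  (0.260477)^4 = 0.004603
Step 3: Therefore mu(|f| > 15.51) <= 0.004603


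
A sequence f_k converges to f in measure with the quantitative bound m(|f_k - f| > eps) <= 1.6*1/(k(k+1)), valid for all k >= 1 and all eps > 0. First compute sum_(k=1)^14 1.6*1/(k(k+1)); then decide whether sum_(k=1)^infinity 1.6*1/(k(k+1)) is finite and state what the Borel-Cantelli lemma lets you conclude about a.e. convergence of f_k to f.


Step 1: List the terms 1.6*1/(k(k+1)) for k = 1 to 14:
  k=1: 0.8
  k=2: 0.266667
  k=3: 0.133333
  k=4: 0.08
  k=5: 0.053333
  k=6: 0.038095
  k=7: 0.028571
  k=8: 0.022222
  k=9: 0.017778
  k=10: 0.014545
  k=11: 0.012121
  k=12: 0.010256
  k=13: 0.008791
  k=14: 0.007619
Step 2: Partial sum = 0.8 + 0.266667 + 0.133333 + 0.08 + 0.053333 + 0.038095 + 0.028571 + 0.022222 + 0.017778 + 0.014545 + 0.012121 + 0.010256 + 0.008791 + 0.007619
     = 1.493333
Step 3: The full series sum_(k>=1) 1.6*1/(k(k+1)) converges (telescoping series sum 1/(k(k+1)) = 1; a constant multiple of a convergent series converges).
Step 4: Fix eps > 0. Since sum_k m(|f_k - f| > eps) < infinity, the Borel-Cantelli lemma gives
        m(limsup_k {|f_k - f| > eps}) = 0, i.e. for a.e. x, |f_k(x) - f(x)| <= eps for all large k.
        Applying this with eps = 1/j for j = 1, 2, ... and intersecting the countably many full-measure sets,
        for a.e. x we get limsup_k |f_k(x) - f(x)| <= 1/j for every j, hence f_k -> f almost everywhere.
Conclusion: series converges; Borel-Cantelli yields f_k -> f a.e.


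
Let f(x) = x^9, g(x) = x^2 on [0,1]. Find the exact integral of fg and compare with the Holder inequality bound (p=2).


Step 1: Exact integral of f*g = integral(x^11, 0, 1) = 1/12
     = 0.083333
Step 2: Holder bound with p=2, q=2:
  ||f||_p = (integral x^18 dx)^(1/2) = (1/19)^(1/2) = 0.229416
  ||g||_q = (integral x^4 dx)^(1/2) = (1/5)^(1/2) = 0.447214
Step 3: Holder bound = ||f||_p * ||g||_q = 0.229416 * 0.447214 = 0.102598
Verification: 0.083333 <= 0.102598 (Holder holds)


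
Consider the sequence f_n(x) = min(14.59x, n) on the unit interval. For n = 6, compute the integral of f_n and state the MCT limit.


f(x) = 14.59x on [0,1]; f_n(x) = min(14.59x, n). At n = 6:
Step 1: f(x) reaches 6 at x = 6/14.59 = 0.411241
Step 2: integral(f_6) = integral(14.59x, 0, 0.411241) + integral(6, 0.411241, 1)
       = 14.59*0.411241^2/2 + 6*(1 - 0.411241)
       = 1.233722 + 3.532557
       = 4.766278
Step 3: As n -> infinity, f_n increases to f, so by MCT integral(f_n) -> integral(f) = 14.59/2 = 7.295.
Convergence: integral(f_6) = 4.766278 -> 7.295 as n -> infinity


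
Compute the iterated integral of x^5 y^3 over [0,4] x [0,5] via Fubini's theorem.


By Fubini's theorem, the double integral factors as a product of single integrals:
Step 1: integral_0^4 x^5 dx = [x^6/6] from 0 to 4
     = 4^6/6 = 682.666667
Step 2: integral_0^5 y^3 dy = [y^4/4] from 0 to 5
     = 5^4/4 = 156.25
Step 3: Double integral = 682.666667 * 156.25 = 106666.666667


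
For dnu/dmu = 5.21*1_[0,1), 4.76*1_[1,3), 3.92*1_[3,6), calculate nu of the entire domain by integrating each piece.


Integrate each piece of the Radon-Nikodym derivative:
Step 1: integral_0^1 5.21 dx = 5.21*(1-0) = 5.21*1 = 5.21
Step 2: integral_1^3 4.76 dx = 4.76*(3-1) = 4.76*2 = 9.52
Step 3: integral_3^6 3.92 dx = 3.92*(6-3) = 3.92*3 = 11.76
Total: 5.21 + 9.52 + 11.76 = 26.49


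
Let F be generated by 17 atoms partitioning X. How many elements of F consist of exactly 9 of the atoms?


Each element of F is a union of some subset of the 17 atoms.
Elements that are unions of exactly 9 atoms correspond to 9-element subsets of the 17 atoms.
Count = C(17, 9) = 17! / (9! * 8!) = 24310.


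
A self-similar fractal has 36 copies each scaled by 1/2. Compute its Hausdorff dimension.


For a self-similar set with N copies scaled by 1/r:
dim_H = log(N)/log(r) = log(36)/log(2)
= 3.583519/0.693147
= 5.169925


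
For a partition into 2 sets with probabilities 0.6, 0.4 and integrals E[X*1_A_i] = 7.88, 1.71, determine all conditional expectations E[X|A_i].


For each cell A_i: E[X|A_i] = E[X*1_A_i] / P(A_i)
Step 1: E[X|A_1] = 7.88 / 0.6 = 13.133333
Step 2: E[X|A_2] = 1.71 / 0.4 = 4.275
Verification: E[X] = sum E[X*1_A_i] = 7.88 + 1.71 = 9.59


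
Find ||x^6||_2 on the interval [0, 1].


Step 1: ||f||_2 = (integral_0^1 |x^6|^2 dx)^(1/2)
     = (integral_0^1 x^12 dx)^(1/2)
Step 2: integral_0^1 x^12 dx = [x^13/(13)] from 0 to 1 = 1^13/13
     = 1/13 = 0.076923
Step 3: ||f||_2 = (0.076923)^(1/2) = 0.27735


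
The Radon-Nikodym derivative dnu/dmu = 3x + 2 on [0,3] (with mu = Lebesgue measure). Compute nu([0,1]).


nu(A) = integral_A (dnu/dmu) dmu = integral_0^1 (3x + 2) dx
Step 1: Antiderivative F(x) = (3/2)x^2 + 2x
Step 2: F(1) = (3/2)*1^2 + 2*1 = 1.5 + 2 = 3.5
Step 3: F(0) = (3/2)*0^2 + 2*0 = 0.0 + 0 = 0.0
Step 4: nu([0,1]) = F(1) - F(0) = 3.5 - 0.0 = 3.5


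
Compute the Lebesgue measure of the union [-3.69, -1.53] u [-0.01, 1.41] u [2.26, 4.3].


For pairwise disjoint intervals, m(union) = sum of lengths.
= (-1.53 - -3.69) + (1.41 - -0.01) + (4.3 - 2.26)
= 2.16 + 1.42 + 2.04
= 5.62


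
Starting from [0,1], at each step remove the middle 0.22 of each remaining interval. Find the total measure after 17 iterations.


Step 1: At each step, fraction remaining = 1 - 0.22 = 0.78
Step 2: After 17 steps, measure = (0.78)^17
Result = 0.014642


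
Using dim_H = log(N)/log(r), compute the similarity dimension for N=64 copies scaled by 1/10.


For a self-similar set with N copies scaled by 1/r:
dim_H = log(N)/log(r) = log(64)/log(10)
= 4.158883/2.302585
= 1.80618


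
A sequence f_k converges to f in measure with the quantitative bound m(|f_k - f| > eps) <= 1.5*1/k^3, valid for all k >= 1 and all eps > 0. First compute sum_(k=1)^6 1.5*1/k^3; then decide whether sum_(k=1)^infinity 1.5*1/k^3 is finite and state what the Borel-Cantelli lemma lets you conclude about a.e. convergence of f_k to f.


Step 1: List the terms 1.5*1/k^3 for k = 1 to 6:
  k=1: 1.5
  k=2: 0.1875
  k=3: 0.055556
  k=4: 0.023438
  k=5: 0.012
  k=6: 0.006944
Step 2: Partial sum = 1.5 + 0.1875 + 0.055556 + 0.023438 + 0.012 + 0.006944
     = 1.785438
Step 3: The full series sum_(k>=1) 1.5*1/k^3 converges (p-series with p = 3 > 1; a constant multiple of a convergent series converges).
Step 4: Fix eps > 0. Since sum_k m(|f_k - f| > eps) < infinity, the Borel-Cantelli lemma gives
        m(limsup_k {|f_k - f| > eps}) = 0, i.e. for a.e. x, |f_k(x) - f(x)| <= eps for all large k.
        Applying this with eps = 1/j for j = 1, 2, ... and intersecting the countably many full-measure sets,
        for a.e. x we get limsup_k |f_k(x) - f(x)| <= 1/j for every j, hence f_k -> f almost everywhere.
Conclusion: series converges; Borel-Cantelli yields f_k -> f a.e.


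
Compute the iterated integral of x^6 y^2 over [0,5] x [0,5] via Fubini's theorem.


By Fubini's theorem, the double integral factors as a product of single integrals:
Step 1: integral_0^5 x^6 dx = [x^7/7] from 0 to 5
     = 5^7/7 = 11160.714286
Step 2: integral_0^5 y^2 dy = [y^3/3] from 0 to 5
     = 5^3/3 = 41.666667
Step 3: Double integral = 11160.714286 * 41.666667 = 465029.761905


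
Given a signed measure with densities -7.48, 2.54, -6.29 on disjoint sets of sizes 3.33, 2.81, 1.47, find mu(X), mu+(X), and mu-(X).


Step 1: Compute signed measure on each set:
  Set 1: -7.48 * 3.33 = -24.9084
  Set 2: 2.54 * 2.81 = 7.1374
  Set 3: -6.29 * 1.47 = -9.2463
Step 2: Total signed measure = (-24.9084) + (7.1374) + (-9.2463)
     = -27.0173
Step 3: Positive part mu+(X) = sum of positive contributions = 7.1374
Step 4: Negative part mu-(X) = |sum of negative contributions| = 34.1547


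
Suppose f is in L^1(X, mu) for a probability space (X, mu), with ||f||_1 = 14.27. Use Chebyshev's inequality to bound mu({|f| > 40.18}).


Chebyshev/Markov inequality: mu(|f| > eps) <= (||f||_p / eps)^p
Step 1: ||f||_1 / eps = 14.27 / 40.18 = 0.355152
Step 2: Raise to power p = 1:
  (0.355152)^1 = 0.355152
Step 3: Therefore mu(|f| > 40.18) <= 0.355152


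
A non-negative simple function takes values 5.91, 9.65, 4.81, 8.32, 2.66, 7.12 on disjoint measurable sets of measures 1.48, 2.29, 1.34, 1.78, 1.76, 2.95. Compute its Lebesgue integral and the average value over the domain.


Step 1: Integral = sum(value_i * measure_i)
= 5.91*1.48 + 9.65*2.29 + 4.81*1.34 + 8.32*1.78 + 2.66*1.76 + 7.12*2.95
= 8.7468 + 22.0985 + 6.4454 + 14.8096 + 4.6816 + 21.004
= 77.7859
Step 2: Total measure of domain = 1.48 + 2.29 + 1.34 + 1.78 + 1.76 + 2.95 = 11.6
Step 3: Average value = 77.7859 / 11.6 = 6.705681


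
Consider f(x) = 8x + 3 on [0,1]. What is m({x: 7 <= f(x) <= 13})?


f^(-1)([7, 13]) = {x : 7 <= 8x + 3 <= 13}
Solving: (7 - 3)/8 <= x <= (13 - 3)/8
= [0.5, 1.25]
Intersecting with [0,1]: [0.5, 1]
Measure = 1 - 0.5 = 0.5


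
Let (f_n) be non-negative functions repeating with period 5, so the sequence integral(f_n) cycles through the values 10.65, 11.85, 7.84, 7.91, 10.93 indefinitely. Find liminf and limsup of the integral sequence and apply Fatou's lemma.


The sequence (integral(f_n)) is periodic with period 5, repeating the values 10.65, 11.85, 7.84, 7.91, 10.93 indefinitely.
Step 1: For a periodic sequence, every tail (a_m, a_(m+1), ...) contains all 5 period values infinitely often.
Step 2: Hence inf of every tail = min of the period values = min(10.65, 11.85, 7.84, 7.91, 10.93) = 7.84.
        liminf_n integral(f_n) = sup over m of (inf of tail from m) = 7.84.
Step 3: Similarly sup of every tail = max of the period values = 11.85.
        limsup_n integral(f_n) = 11.85.
Step 4: Fatou's lemma: integral(liminf_n f_n) <= liminf_n integral(f_n) = 7.84.
        So the integral of the pointwise liminf is at most 7.84.


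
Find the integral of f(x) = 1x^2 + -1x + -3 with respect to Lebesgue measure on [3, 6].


The Lebesgue integral of a Riemann-integrable function agrees with the Riemann integral.
Antiderivative F(x) = (1/3)x^3 + (-1/2)x^2 + -3x
F(6) = (1/3)*6^3 + (-1/2)*6^2 + -3*6
     = (1/3)*216 + (-1/2)*36 + -3*6
     = 72 + -18 + -18
     = 36
F(3) = -4.5
Integral = F(6) - F(3) = 36 - -4.5 = 40.5


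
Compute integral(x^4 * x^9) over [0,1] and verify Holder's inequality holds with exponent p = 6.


Step 1: Exact integral of f*g = integral(x^13, 0, 1) = 1/14
     = 0.071429
Step 2: Holder bound with p=6, q=1.2:
  ||f||_p = (integral x^24 dx)^(1/6) = (1/25)^(1/6) = 0.584804
  ||g||_q = (integral x^10.8 dx)^(1/1.2) = (1/11.8)^(1/1.2) = 0.127869
Step 3: Holder bound = ||f||_p * ||g||_q = 0.584804 * 0.127869 = 0.074778
Verification: 0.071429 <= 0.074778 (Holder holds)


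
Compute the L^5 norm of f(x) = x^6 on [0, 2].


Step 1: ||f||_5 = (integral_0^2 |x^6|^5 dx)^(1/5)
     = (integral_0^2 x^30 dx)^(1/5)
Step 2: integral_0^2 x^30 dx = [x^31/(31)] from 0 to 2 = 2^31/31
     = 2147483648/31 = 6.927367e+07
Step 3: ||f||_5 = (6.927367e+07)^(1/5) = 36.992496


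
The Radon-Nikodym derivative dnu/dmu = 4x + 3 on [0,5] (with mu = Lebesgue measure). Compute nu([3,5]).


nu(A) = integral_A (dnu/dmu) dmu = integral_3^5 (4x + 3) dx
Step 1: Antiderivative F(x) = (4/2)x^2 + 3x
Step 2: F(5) = (4/2)*5^2 + 3*5 = 50 + 15 = 65
Step 3: F(3) = (4/2)*3^2 + 3*3 = 18 + 9 = 27
Step 4: nu([3,5]) = F(5) - F(3) = 65 - 27 = 38


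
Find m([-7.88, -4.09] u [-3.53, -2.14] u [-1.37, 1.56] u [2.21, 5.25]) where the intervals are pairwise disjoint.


For pairwise disjoint intervals, m(union) = sum of lengths.
= (-4.09 - -7.88) + (-2.14 - -3.53) + (1.56 - -1.37) + (5.25 - 2.21)
= 3.79 + 1.39 + 2.93 + 3.04
= 11.15


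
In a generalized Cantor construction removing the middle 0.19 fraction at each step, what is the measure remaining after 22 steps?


Step 1: At each step, fraction remaining = 1 - 0.19 = 0.81
Step 2: After 22 steps, measure = (0.81)^22
Result = 0.009698


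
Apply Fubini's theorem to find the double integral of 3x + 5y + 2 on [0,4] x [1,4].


By Fubini, integrate in x first, then y.
Step 1: Fix y, integrate over x in [0,4]:
  integral(3x + 5y + 2, x=0..4)
  = 3*(4^2 - 0^2)/2 + (5y + 2)*(4 - 0)
  = 24 + (5y + 2)*4
  = 24 + 20y + 8
  = 32 + 20y
Step 2: Integrate over y in [1,4]:
  integral(32 + 20y, y=1..4)
  = 32*3 + 20*(4^2 - 1^2)/2
  = 96 + 150
  = 246
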